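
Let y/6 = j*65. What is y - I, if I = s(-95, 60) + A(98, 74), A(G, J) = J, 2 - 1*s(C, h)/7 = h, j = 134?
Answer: 52592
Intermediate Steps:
s(C, h) = 14 - 7*h
y = 52260 (y = 6*(134*65) = 6*8710 = 52260)
I = -332 (I = (14 - 7*60) + 74 = (14 - 420) + 74 = -406 + 74 = -332)
y - I = 52260 - 1*(-332) = 52260 + 332 = 52592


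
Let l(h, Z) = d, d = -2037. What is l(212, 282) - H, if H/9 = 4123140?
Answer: -37110297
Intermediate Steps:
H = 37108260 (H = 9*4123140 = 37108260)
l(h, Z) = -2037
l(212, 282) - H = -2037 - 1*37108260 = -2037 - 37108260 = -37110297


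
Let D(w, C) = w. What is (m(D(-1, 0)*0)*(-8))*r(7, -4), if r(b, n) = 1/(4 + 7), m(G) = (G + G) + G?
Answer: 0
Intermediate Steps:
m(G) = 3*G (m(G) = 2*G + G = 3*G)
r(b, n) = 1/11
(m(D(-1, 0)*0)*(-8))*r(7, -4) = ((3*(-1*0))*(-8))*(1/11) = ((3*0)*(-8))*(1/11) = (0*(-8))*(1/11) = 0*(1/11) = 0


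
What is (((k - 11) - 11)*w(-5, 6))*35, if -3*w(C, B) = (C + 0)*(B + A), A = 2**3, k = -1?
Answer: -56350/3 ≈ -18783.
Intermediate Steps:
A = 8
w(C, B) = -C*(8 + B)/3 (w(C, B) = -(C + 0)*(B + 8)/3 = -C*(8 + B)/3)
(((k - 11) - 11)*w(-5, 6))*35 = (((-1 - 11) - 11)*(-1/3*(-5)*(8 + 6)))*35 = ((-12 - 11)*(-1/3*(-5)*14))*35 = -23*70/3*35 = -1610/3*35 = -56350/3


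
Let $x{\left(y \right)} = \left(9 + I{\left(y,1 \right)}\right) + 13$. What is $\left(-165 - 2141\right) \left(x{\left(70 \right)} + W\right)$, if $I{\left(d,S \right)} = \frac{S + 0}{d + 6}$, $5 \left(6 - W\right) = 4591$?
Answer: $\frac{390026463}{190} \approx 2.0528 \cdot 10^{6}$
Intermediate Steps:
$W = - \frac{4561}{5}$ ($W = 6 - \frac{4591}{5} = - \frac{4561}{5} \approx -912.2$)
$I{\left(d,S \right)} = \frac{S}{6 + d}$
$x{\left(y \right)} = 22 + \frac{1}{6 + y}$ ($x{\left(y \right)} = \left(9 + 1 \frac{1}{6 + y}\right) + 13 = \left(9 + \frac{1}{6 + y}\right) + 13 = 22 + \frac{1}{6 + y}$)
$\left(-165 - 2141\right) \left(x{\left(70 \right)} + W\right) = \left(-165 - 2141\right) \left(\frac{133 + 22 \cdot 70}{6 + 70} - \frac{4561}{5}\right) = - 2306 \left(\frac{133 + 1540}{76} - \frac{4561}{5}\right) = - 2306 \left(\frac{1}{76} \cdot 1673 - \frac{4561}{5}\right) = - 2306 \left(\frac{1673}{76} - \frac{4561}{5}\right) = \left(-2306\right) \left(- \frac{338271}{380}\right) = \frac{390026463}{190}$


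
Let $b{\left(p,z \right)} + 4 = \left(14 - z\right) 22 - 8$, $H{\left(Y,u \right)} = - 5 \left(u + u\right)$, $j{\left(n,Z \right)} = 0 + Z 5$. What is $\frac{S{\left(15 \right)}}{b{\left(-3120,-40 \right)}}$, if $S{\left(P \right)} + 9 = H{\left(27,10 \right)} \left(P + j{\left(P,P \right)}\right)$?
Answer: $- \frac{429}{56} \approx -7.6607$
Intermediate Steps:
$j{\left(n,Z \right)} = 5 Z$ ($j{\left(n,Z \right)} = 0 + 5 Z = 5 Z$)
$H{\left(Y,u \right)} = - 10 u$ ($H{\left(Y,u \right)} = - 5 \cdot 2 u = - 10 u$)
$b{\left(p,z \right)} = 296 - 22 z$ ($b{\left(p,z \right)} = -4 + \left(\left(14 - z\right) 22 - 8\right) = -4 - \left(-300 + 22 z\right) = 296 - 22 z$)
$S{\left(P \right)} = -9 - 600 P$ ($S{\left(P \right)} = -9 + \left(-10\right) 10 \left(P + 5 P\right) = -9 - 100 \cdot 6 P = -9 - 600 P$)
$\frac{S{\left(15 \right)}}{b{\left(-3120,-40 \right)}} = \frac{-9 - 9000}{296 - -880} = \frac{-9 - 9000}{296 + 880} = - \frac{9009}{1176} = \left(-9009\right) \frac{1}{1176} = - \frac{429}{56}$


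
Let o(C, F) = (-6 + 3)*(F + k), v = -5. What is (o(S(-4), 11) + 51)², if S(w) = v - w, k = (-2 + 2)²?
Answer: 324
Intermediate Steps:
k = 0 (k = 0² = 0)
S(w) = -5 - w
o(C, F) = -3*F (o(C, F) = (-6 + 3)*(F + 0) = -3*F)
(o(S(-4), 11) + 51)² = (-3*11 + 51)² = (-33 + 51)² = 18² = 324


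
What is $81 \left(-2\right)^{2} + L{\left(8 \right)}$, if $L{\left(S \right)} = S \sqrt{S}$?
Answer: $324 + 16 \sqrt{2} \approx 346.63$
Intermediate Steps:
$L{\left(S \right)} = S^{\frac{3}{2}}$
$81 \left(-2\right)^{2} + L{\left(8 \right)} = 81 \left(-2\right)^{2} + 8^{\frac{3}{2}} = 81 \cdot 4 + 16 \sqrt{2} = 324 + 16 \sqrt{2}$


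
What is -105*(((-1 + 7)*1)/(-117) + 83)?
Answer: -113225/13 ≈ -8709.6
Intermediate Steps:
-105*(((-1 + 7)*1)/(-117) + 83) = -105*((6*1)*(-1/117) + 83) = -105*(6*(-1/117) + 83) = -105*(-2/39 + 83) = -105*3235/39 = -113225/13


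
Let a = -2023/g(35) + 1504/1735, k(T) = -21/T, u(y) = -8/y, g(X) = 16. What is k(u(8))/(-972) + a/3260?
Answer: -440723921/7330305600 ≈ -0.060124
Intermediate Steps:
a = -3485841/27760 (a = -2023/16 + 1504/1735 = -3485841/27760 ≈ -125.57)
k(u(8))/(-972) + a/3260 = -21*(-1/1)/(-972) - 3485841/27760/3260 = -21/((-8*⅛))*(-1/972) - 3485841/27760*1/3260 = -21/(-1)*(-1/972) - 3485841/90497600 = -21*(-1)*(-1/972) - 3485841/90497600 = 21*(-1/972) - 3485841/90497600 = -7/324 - 3485841/90497600 = -440723921/7330305600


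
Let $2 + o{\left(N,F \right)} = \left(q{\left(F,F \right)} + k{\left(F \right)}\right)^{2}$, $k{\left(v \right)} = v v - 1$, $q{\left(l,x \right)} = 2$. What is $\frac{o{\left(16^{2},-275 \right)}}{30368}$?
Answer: $\frac{2859645937}{15184} \approx 1.8833 \cdot 10^{5}$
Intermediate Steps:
$k{\left(v \right)} = -1 + v^{2}$ ($k{\left(v \right)} = v^{2} - 1 = -1 + v^{2}$)
$o{\left(N,F \right)} = -2 + \left(1 + F^{2}\right)^{2}$ ($o{\left(N,F \right)} = -2 + \left(2 + \left(-1 + F^{2}\right)\right)^{2} = -2 + \left(1 + F^{2}\right)^{2}$)
$\frac{o{\left(16^{2},-275 \right)}}{30368} = \frac{-2 + \left(1 + \left(-275\right)^{2}\right)^{2}}{30368} = \left(-2 + \left(1 + 75625\right)^{2}\right) \frac{1}{30368} = \left(-2 + 75626^{2}\right) \frac{1}{30368} = \left(-2 + 5719291876\right) \frac{1}{30368} = 5719291874 \cdot \frac{1}{30368} = \frac{2859645937}{15184}$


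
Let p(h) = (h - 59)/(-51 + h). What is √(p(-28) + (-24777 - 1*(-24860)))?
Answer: 2*√131219/79 ≈ 9.1707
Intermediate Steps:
p(h) = (-59 + h)/(-51 + h)
√(p(-28) + (-24777 - 1*(-24860))) = √((-59 - 28)/(-51 - 28) + (-24777 - 1*(-24860))) = √(-87/(-79) + (-24777 + 24860)) = √(-1/79*(-87) + 83) = √(87/79 + 83) = √(6644/79) = 2*√131219/79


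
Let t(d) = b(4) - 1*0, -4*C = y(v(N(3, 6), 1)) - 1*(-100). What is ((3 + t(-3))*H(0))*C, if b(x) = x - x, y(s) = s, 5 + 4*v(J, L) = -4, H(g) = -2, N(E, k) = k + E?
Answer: 1173/8 ≈ 146.63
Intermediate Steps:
N(E, k) = E + k
v(J, L) = -9/4 (v(J, L) = -5/4 + (¼)*(-4) = -5/4 - 1 = -9/4)
b(x) = 0
C = -391/16 (C = -(-9/4 - 1*(-100))/4 = -(-9/4 + 100)/4 = -¼*391/4 = -391/16 ≈ -24.438)
t(d) = 0 (t(d) = 0 - 1*0 = 0 + 0 = 0)
((3 + t(-3))*H(0))*C = ((3 + 0)*(-2))*(-391/16) = (3*(-2))*(-391/16) = -6*(-391/16) = 1173/8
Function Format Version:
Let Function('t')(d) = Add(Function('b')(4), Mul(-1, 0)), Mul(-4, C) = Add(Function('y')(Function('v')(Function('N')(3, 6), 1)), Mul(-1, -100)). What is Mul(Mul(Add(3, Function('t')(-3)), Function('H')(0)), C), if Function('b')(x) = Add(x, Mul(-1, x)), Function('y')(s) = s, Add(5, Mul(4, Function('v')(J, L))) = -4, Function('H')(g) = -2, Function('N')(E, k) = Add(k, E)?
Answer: Rational(1173, 8) ≈ 146.63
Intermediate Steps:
Function('N')(E, k) = Add(E, k)
Function('v')(J, L) = Rational(-9, 4) (Function('v')(J, L) = Add(Rational(-5, 4), Mul(Rational(1, 4), -4)) = Add(Rational(-5, 4), -1) = Rational(-9, 4))
Function('b')(x) = 0
C = Rational(-391, 16) (C = Mul(Rational(-1, 4), Add(Rational(-9, 4), Mul(-1, -100))) = Mul(Rational(-1, 4), Add(Rational(-9, 4), 100)) = Mul(Rational(-1, 4), Rational(391, 4)) = Rational(-391, 16) ≈ -24.438)
Function('t')(d) = 0 (Function('t')(d) = Add(0, Mul(-1, 0)) = Add(0, 0) = 0)
Mul(Mul(Add(3, Function('t')(-3)), Function('H')(0)), C) = Mul(Mul(Add(3, 0), -2), Rational(-391, 16)) = Mul(Mul(3, -2), Rational(-391, 16)) = Mul(-6, Rational(-391, 16)) = Rational(1173, 8)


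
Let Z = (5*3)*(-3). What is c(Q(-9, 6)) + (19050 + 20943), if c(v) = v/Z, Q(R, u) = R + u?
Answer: 599896/15 ≈ 39993.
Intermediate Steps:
Z = -45 (Z = 15*(-3) = -45)
c(v) = -v/45 (c(v) = v/(-45) = v*(-1/45) = -v/45)
c(Q(-9, 6)) + (19050 + 20943) = -(-9 + 6)/45 + (19050 + 20943) = -1/45*(-3) + 39993 = 1/15 + 39993 = 599896/15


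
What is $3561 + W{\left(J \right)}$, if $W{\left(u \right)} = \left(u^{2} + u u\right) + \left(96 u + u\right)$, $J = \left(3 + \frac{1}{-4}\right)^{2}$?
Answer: $\frac{564345}{128} \approx 4408.9$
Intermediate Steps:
$J = \frac{121}{16}$ ($J = \left(3 - \frac{1}{4}\right)^{2} = \left(\frac{11}{4}\right)^{2} = \frac{121}{16} \approx 7.5625$)
$W{\left(u \right)} = 2 u^{2} + 97 u$ ($W{\left(u \right)} = \left(u^{2} + u^{2}\right) + 97 u = 2 u^{2} + 97 u$)
$3561 + W{\left(J \right)} = 3561 + \frac{121 \left(97 + 2 \cdot \frac{121}{16}\right)}{16} = 3561 + \frac{121 \left(97 + \frac{121}{8}\right)}{16} = 3561 + \frac{121}{16} \cdot \frac{897}{8} = 3561 + \frac{108537}{128} = \frac{564345}{128}$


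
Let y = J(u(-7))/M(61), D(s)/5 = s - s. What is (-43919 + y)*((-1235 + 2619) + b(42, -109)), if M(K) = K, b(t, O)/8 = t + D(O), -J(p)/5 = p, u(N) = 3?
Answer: -4608007280/61 ≈ -7.5541e+7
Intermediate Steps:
D(s) = 0 (D(s) = 5*(s - s) = 5*0 = 0)
J(p) = -5*p
b(t, O) = 8*t (b(t, O) = 8*(t + 0) = 8*t)
y = -15/61 (y = -5*3/61 = -15*1/61 = -15/61 ≈ -0.24590)
(-43919 + y)*((-1235 + 2619) + b(42, -109)) = (-43919 - 15/61)*((-1235 + 2619) + 8*42) = -2679074*(1384 + 336)/61 = -2679074/61*1720 = -4608007280/61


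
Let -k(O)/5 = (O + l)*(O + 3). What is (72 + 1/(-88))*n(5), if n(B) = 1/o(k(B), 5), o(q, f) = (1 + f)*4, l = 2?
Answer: 6335/2112 ≈ 2.9995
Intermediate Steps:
k(O) = -5*(2 + O)*(3 + O) (k(O) = -5*(O + 2)*(O + 3) = -5*(2 + O)*(3 + O))
o(q, f) = 4 + 4*f
n(B) = 1/24 (n(B) = 1/(4 + 4*5) = 1/(4 + 20) = 1/24)
(72 + 1/(-88))*n(5) = (72 + 1/(-88))*(1/24) = (72 - 1/88)*(1/24) = (6335/88)*(1/24) = 6335/2112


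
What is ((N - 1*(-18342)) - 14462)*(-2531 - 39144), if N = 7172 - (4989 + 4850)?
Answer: -50551775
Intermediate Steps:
N = -2667 (N = 7172 - 1*9839 = 7172 - 9839 = -2667)
((N - 1*(-18342)) - 14462)*(-2531 - 39144) = ((-2667 - 1*(-18342)) - 14462)*(-2531 - 39144) = ((-2667 + 18342) - 14462)*(-41675) = (15675 - 14462)*(-41675) = 1213*(-41675) = -50551775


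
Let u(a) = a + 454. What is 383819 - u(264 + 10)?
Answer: 383091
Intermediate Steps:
u(a) = 454 + a
383819 - u(264 + 10) = 383819 - (454 + (264 + 10)) = 383819 - (454 + 274) = 383819 - 1*728 = 383819 - 728 = 383091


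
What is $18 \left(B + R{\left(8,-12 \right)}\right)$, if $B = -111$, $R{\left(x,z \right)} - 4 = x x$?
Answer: $-774$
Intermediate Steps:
$R{\left(x,z \right)} = 4 + x^{2}$ ($R{\left(x,z \right)} = 4 + x x = 4 + x^{2}$)
$18 \left(B + R{\left(8,-12 \right)}\right) = 18 \left(-111 + \left(4 + 8^{2}\right)\right) = 18 \left(-111 + \left(4 + 64\right)\right) = 18 \left(-111 + 68\right) = 18 \left(-43\right) = -774$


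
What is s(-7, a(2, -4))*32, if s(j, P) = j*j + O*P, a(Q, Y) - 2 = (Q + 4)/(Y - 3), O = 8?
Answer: 13024/7 ≈ 1860.6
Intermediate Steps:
a(Q, Y) = 2 + (4 + Q)/(-3 + Y) (a(Q, Y) = 2 + (Q + 4)/(Y - 3) = 2 + (4 + Q)/(-3 + Y))
s(j, P) = j² + 8*P (s(j, P) = j*j + 8*P = j² + 8*P)
s(-7, a(2, -4))*32 = ((-7)² + 8*((-2 + 2 + 2*(-4))/(-3 - 4)))*32 = (49 + 8*((-2 + 2 - 8)/(-7)))*32 = (49 + 8*(-⅐*(-8)))*32 = (49 + 8*(8/7))*32 = (49 + 64/7)*32 = (407/7)*32 = 13024/7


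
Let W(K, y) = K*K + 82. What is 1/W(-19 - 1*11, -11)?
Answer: 1/982 ≈ 0.0010183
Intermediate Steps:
W(K, y) = 82 + K² (W(K, y) = K² + 82 = 82 + K²)
1/W(-19 - 1*11, -11) = 1/(82 + (-19 - 1*11)²) = 1/(82 + (-19 - 11)²) = 1/(82 + (-30)²) = 1/(82 + 900) = 1/982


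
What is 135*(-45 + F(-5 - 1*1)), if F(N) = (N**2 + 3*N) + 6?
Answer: -2835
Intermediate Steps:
F(N) = 6 + N**2 + 3*N
135*(-45 + F(-5 - 1*1)) = 135*(-45 + (6 + (-5 - 1*1)**2 + 3*(-5 - 1*1))) = 135*(-45 + (6 + (-5 - 1)**2 + 3*(-5 - 1))) = 135*(-45 + (6 + (-6)**2 + 3*(-6))) = 135*(-45 + (6 + 36 - 18)) = 135*(-45 + 24) = 135*(-21) = -2835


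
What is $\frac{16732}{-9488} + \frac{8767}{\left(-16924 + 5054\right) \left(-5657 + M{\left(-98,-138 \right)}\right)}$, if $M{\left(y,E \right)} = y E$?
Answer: $- \frac{195317365697}{110750209940} \approx -1.7636$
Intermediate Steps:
$M{\left(y,E \right)} = E y$
$\frac{16732}{-9488} + \frac{8767}{\left(-16924 + 5054\right) \left(-5657 + M{\left(-98,-138 \right)}\right)} = \frac{16732}{-9488} + \frac{8767}{\left(-16924 + 5054\right) \left(-5657 - -13524\right)} = 16732 \left(- \frac{1}{9488}\right) + \frac{8767}{\left(-11870\right) \left(-5657 + 13524\right)} = - \frac{4183}{2372} + \frac{8767}{\left(-11870\right) 7867} = - \frac{4183}{2372} + \frac{8767}{-93381290} = - \frac{4183}{2372} + 8767 \left(- \frac{1}{93381290}\right) = - \frac{4183}{2372} - \frac{8767}{93381290} = - \frac{195317365697}{110750209940}$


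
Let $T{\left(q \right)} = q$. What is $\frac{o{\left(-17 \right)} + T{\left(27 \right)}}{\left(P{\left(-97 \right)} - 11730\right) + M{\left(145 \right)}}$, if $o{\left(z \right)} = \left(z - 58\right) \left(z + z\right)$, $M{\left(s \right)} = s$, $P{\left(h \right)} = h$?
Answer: $- \frac{859}{3894} \approx -0.2206$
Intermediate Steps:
$o{\left(z \right)} = 2 z \left(-58 + z\right)$ ($o{\left(z \right)} = \left(-58 + z\right) 2 z = 2 z \left(-58 + z\right)$)
$\frac{o{\left(-17 \right)} + T{\left(27 \right)}}{\left(P{\left(-97 \right)} - 11730\right) + M{\left(145 \right)}} = \frac{2 \left(-17\right) \left(-58 - 17\right) + 27}{\left(-97 - 11730\right) + 145} = \frac{2 \left(-17\right) \left(-75\right) + 27}{-11827 + 145} = \frac{2550 + 27}{-11682} = 2577 \left(- \frac{1}{11682}\right) = - \frac{859}{3894}$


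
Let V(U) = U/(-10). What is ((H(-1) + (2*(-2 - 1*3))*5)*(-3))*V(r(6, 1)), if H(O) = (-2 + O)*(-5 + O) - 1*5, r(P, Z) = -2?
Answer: 111/5 ≈ 22.200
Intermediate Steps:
H(O) = -5 + (-5 + O)*(-2 + O) (H(O) = (-5 + O)*(-2 + O) - 5 = -5 + (-5 + O)*(-2 + O))
V(U) = -U/10 (V(U) = U*(-⅒) = -U/10)
((H(-1) + (2*(-2 - 1*3))*5)*(-3))*V(r(6, 1)) = (((5 + (-1)² - 7*(-1)) + (2*(-2 - 1*3))*5)*(-3))*(-⅒*(-2)) = (((5 + 1 + 7) + (2*(-2 - 3))*5)*(-3))*(⅕) = ((13 + (2*(-5))*5)*(-3))*(⅕) = ((13 - 10*5)*(-3))*(⅕) = ((13 - 50)*(-3))*(⅕) = -37*(-3)*(⅕) = 111*(⅕) = 111/5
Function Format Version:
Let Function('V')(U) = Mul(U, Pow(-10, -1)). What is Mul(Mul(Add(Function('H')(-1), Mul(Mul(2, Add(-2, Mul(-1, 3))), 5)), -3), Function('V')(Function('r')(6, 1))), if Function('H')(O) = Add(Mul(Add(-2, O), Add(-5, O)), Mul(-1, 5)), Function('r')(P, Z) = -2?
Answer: Rational(111, 5) ≈ 22.200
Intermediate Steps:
Function('H')(O) = Add(-5, Mul(Add(-5, O), Add(-2, O))) (Function('H')(O) = Add(Mul(Add(-5, O), Add(-2, O)), -5) = Add(-5, Mul(Add(-5, O), Add(-2, O))))
Function('V')(U) = Mul(Rational(-1, 10), U) (Function('V')(U) = Mul(U, Rational(-1, 10)) = Mul(Rational(-1, 10), U))
Mul(Mul(Add(Function('H')(-1), Mul(Mul(2, Add(-2, Mul(-1, 3))), 5)), -3), Function('V')(Function('r')(6, 1))) = Mul(Mul(Add(Add(5, Pow(-1, 2), Mul(-7, -1)), Mul(Mul(2, Add(-2, Mul(-1, 3))), 5)), -3), Mul(Rational(-1, 10), -2)) = Mul(Mul(Add(Add(5, 1, 7), Mul(Mul(2, Add(-2, -3)), 5)), -3), Rational(1, 5)) = Mul(Mul(Add(13, Mul(Mul(2, -5), 5)), -3), Rational(1, 5)) = Mul(Mul(Add(13, Mul(-10, 5)), -3), Rational(1, 5)) = Mul(Mul(Add(13, -50), -3), Rational(1, 5)) = Mul(Mul(-37, -3), Rational(1, 5)) = Mul(111, Rational(1, 5)) = Rational(111, 5)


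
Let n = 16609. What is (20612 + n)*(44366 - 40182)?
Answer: 155732664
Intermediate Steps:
(20612 + n)*(44366 - 40182) = (20612 + 16609)*(44366 - 40182) = 37221*4184 = 155732664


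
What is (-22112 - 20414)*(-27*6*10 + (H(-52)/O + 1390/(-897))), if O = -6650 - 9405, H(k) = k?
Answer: 5876245826924/85215 ≈ 6.8958e+7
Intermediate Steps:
O = -16055
(-22112 - 20414)*(-27*6*10 + (H(-52)/O + 1390/(-897))) = (-22112 - 20414)*(-27*6*10 + (-52/(-16055) + 1390/(-897))) = -42526*(-162*10 + (-52*(-1/16055) + 1390*(-1/897))) = -42526*(-1620 + (4/1235 - 1390/897)) = -42526*(-1620 - 131774/85215) = -42526*(-138180074/85215) = 5876245826924/85215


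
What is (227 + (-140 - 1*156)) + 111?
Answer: 42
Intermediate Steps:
(227 + (-140 - 1*156)) + 111 = (227 + (-140 - 156)) + 111 = (227 - 296) + 111 = -69 + 111 = 42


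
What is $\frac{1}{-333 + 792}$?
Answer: $\frac{1}{459} \approx 0.0021787$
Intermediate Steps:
$\frac{1}{-333 + 792} = \frac{1}{459}$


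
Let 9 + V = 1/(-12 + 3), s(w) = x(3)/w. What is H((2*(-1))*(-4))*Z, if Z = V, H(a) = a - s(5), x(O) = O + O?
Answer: -2788/45 ≈ -61.956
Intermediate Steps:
x(O) = 2*O
s(w) = 6/w (s(w) = (2*3)/w = 6/w)
V = -82/9 (V = -9 + 1/(-12 + 3) = -9 + 1/(-9) = -9 - ⅑ = -82/9 ≈ -9.1111)
H(a) = -6/5 + a (H(a) = a - 6/5 = -6/5 + a)
Z = -82/9 ≈ -9.1111
H((2*(-1))*(-4))*Z = (-6/5 + (2*(-1))*(-4))*(-82/9) = (-6/5 - 2*(-4))*(-82/9) = (-6/5 + 8)*(-82/9) = (34/5)*(-82/9) = -2788/45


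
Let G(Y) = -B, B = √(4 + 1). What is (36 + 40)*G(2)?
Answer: -76*√5 ≈ -169.94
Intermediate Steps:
B = √5 ≈ 2.2361
G(Y) = -√5
(36 + 40)*G(2) = (36 + 40)*(-√5) = 76*(-√5) = -76*√5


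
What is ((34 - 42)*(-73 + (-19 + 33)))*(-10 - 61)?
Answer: -33512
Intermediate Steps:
((34 - 42)*(-73 + (-19 + 33)))*(-10 - 61) = -8*(-73 + 14)*(-71) = -8*(-59)*(-71) = 472*(-71) = -33512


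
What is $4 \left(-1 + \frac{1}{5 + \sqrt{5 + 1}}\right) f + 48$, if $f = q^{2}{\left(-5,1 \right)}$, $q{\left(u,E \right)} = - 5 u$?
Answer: $- \frac{34088}{19} - \frac{2500 \sqrt{6}}{19} \approx -2116.4$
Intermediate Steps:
$f = 625$ ($f = \left(\left(-5\right) \left(-5\right)\right)^{2} = 25^{2} = 625$)
$4 \left(-1 + \frac{1}{5 + \sqrt{5 + 1}}\right) f + 48 = 4 \left(-1 + \frac{1}{5 + \sqrt{5 + 1}}\right) 625 + 48 = 4 \left(-1 + \frac{1}{5 + \sqrt{6}}\right) 625 + 48 = \left(-4 + \frac{4}{5 + \sqrt{6}}\right) 625 + 48 = \left(-2500 + \frac{2500}{5 + \sqrt{6}}\right) + 48 = -2452 + \frac{2500}{5 + \sqrt{6}}$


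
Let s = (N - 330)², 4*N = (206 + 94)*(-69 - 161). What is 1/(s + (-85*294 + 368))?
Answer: 1/309031778 ≈ 3.2359e-9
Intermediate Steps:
N = -17250 (N = ((206 + 94)*(-69 - 161))/4 = (300*(-230))/4 = (¼)*(-69000) = -17250)
s = 309056400 (s = (-17250 - 330)² = (-17580)² = 309056400)
1/(s + (-85*294 + 368)) = 1/(309056400 + (-85*294 + 368)) = 1/(309056400 + (-24990 + 368)) = 1/(309056400 - 24622) = 1/309031778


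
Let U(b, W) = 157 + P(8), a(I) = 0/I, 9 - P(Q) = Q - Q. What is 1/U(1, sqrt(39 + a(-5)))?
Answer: 1/166 ≈ 0.0060241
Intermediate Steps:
P(Q) = 9 (P(Q) = 9 - (Q - Q) = 9 - 1*0 = 9 + 0 = 9)
a(I) = 0
U(b, W) = 166 (U(b, W) = 157 + 9 = 166)
1/U(1, sqrt(39 + a(-5))) = 1/166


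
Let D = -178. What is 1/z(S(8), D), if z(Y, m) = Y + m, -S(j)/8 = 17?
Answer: -1/314 ≈ -0.0031847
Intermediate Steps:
S(j) = -136 (S(j) = -8*17 = -136)
1/z(S(8), D) = 1/(-136 - 178) = 1/(-314) = -1/314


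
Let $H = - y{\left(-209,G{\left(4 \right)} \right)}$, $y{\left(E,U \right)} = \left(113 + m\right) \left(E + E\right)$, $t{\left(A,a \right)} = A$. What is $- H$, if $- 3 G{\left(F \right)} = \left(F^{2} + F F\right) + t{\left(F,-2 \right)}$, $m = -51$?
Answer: $-25916$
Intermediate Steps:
$G{\left(F \right)} = - \frac{2 F^{2}}{3} - \frac{F}{3}$ ($G{\left(F \right)} = - \frac{\left(F^{2} + F F\right) + F}{3} = - \frac{\left(F^{2} + F^{2}\right) + F}{3} = - \frac{2 F^{2} + F}{3} = - \frac{F + 2 F^{2}}{3} = - \frac{2 F^{2}}{3} - \frac{F}{3}$)
$y{\left(E,U \right)} = 124 E$ ($y{\left(E,U \right)} = \left(113 - 51\right) \left(E + E\right) = 62 \cdot 2 E = 124 E$)
$H = 25916$ ($H = - 124 \left(-209\right) = \left(-1\right) \left(-25916\right) = 25916$)
$- H = \left(-1\right) 25916 = -25916$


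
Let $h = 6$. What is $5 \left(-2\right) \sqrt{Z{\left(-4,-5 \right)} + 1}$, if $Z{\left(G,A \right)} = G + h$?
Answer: $- 10 \sqrt{3} \approx -17.32$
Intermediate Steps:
$Z{\left(G,A \right)} = 6 + G$ ($Z{\left(G,A \right)} = G + 6 = 6 + G$)
$5 \left(-2\right) \sqrt{Z{\left(-4,-5 \right)} + 1} = 5 \left(-2\right) \sqrt{\left(6 - 4\right) + 1} = - 10 \sqrt{2 + 1} = - 10 \sqrt{3}$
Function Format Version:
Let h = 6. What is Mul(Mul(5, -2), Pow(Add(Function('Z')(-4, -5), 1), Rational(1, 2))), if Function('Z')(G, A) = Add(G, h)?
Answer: Mul(-10, Pow(3, Rational(1, 2))) ≈ -17.320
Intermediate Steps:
Function('Z')(G, A) = Add(6, G) (Function('Z')(G, A) = Add(G, 6) = Add(6, G))
Mul(Mul(5, -2), Pow(Add(Function('Z')(-4, -5), 1), Rational(1, 2))) = Mul(Mul(5, -2), Pow(Add(Add(6, -4), 1), Rational(1, 2))) = Mul(-10, Pow(Add(2, 1), Rational(1, 2))) = Mul(-10, Pow(3, Rational(1, 2)))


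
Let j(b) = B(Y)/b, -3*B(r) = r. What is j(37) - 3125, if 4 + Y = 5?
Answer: -346876/111 ≈ -3125.0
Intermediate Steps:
Y = 1 (Y = -4 + 5 = 1)
B(r) = -r/3
j(b) = -1/(3*b) (j(b) = (-⅓*1)/b = -1/(3*b))
j(37) - 3125 = -⅓/37 - 3125 = -⅓*1/37 - 3125 = -1/111 - 3125 = -346876/111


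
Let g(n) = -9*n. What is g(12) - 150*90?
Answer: -13608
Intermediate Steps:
g(12) - 150*90 = -9*12 - 150*90 = -108 - 13500 = -13608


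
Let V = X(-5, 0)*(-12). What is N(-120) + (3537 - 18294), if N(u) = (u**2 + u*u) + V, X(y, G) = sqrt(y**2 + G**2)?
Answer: 13983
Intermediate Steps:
X(y, G) = sqrt(G**2 + y**2)
V = -60 (V = sqrt(0**2 + (-5)**2)*(-12) = sqrt(0 + 25)*(-12) = sqrt(25)*(-12) = 5*(-12) = -60)
N(u) = -60 + 2*u**2 (N(u) = (u**2 + u*u) - 60 = (u**2 + u**2) - 60 = 2*u**2 - 60 = -60 + 2*u**2)
N(-120) + (3537 - 18294) = (-60 + 2*(-120)**2) + (3537 - 18294) = (-60 + 2*14400) - 14757 = (-60 + 28800) - 14757 = 28740 - 14757 = 13983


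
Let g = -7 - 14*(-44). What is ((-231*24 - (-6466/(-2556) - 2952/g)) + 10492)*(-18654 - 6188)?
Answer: -15952050388385/129717 ≈ -1.2298e+8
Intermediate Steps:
g = 609 (g = -7 + 616 = 609)
((-231*24 - (-6466/(-2556) - 2952/g)) + 10492)*(-18654 - 6188) = ((-231*24 - (-6466/(-2556) - 2952/609)) + 10492)*(-18654 - 6188) = ((-5544 - (-6466*(-1/2556) - 2952*1/609)) + 10492)*(-24842) = ((-5544 - (3233/1278 - 984/203)) + 10492)*(-24842) = ((-5544 - 1*(-601253/259434)) + 10492)*(-24842) = ((-5544 + 601253/259434) + 10492)*(-24842) = (-1437700843/259434 + 10492)*(-24842) = (1284280685/259434)*(-24842) = -15952050388385/129717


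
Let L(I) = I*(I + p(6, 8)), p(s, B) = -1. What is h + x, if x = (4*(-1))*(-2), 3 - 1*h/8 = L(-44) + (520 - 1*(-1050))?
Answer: -28368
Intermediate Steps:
L(I) = I*(-1 + I) (L(I) = I*(I - 1) = I*(-1 + I))
h = -28376 (h = 24 - 8*(-44*(-1 - 44) + (520 - 1*(-1050))) = 24 - 8*(-44*(-45) + (520 + 1050)) = 24 - 8*(1980 + 1570) = 24 - 8*3550 = 24 - 28400 = -28376)
x = 8 (x = -4*(-2) = 8)
h + x = -28376 + 8 = -28368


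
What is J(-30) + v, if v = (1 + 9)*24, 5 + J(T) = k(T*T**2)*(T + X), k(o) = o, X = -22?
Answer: 1404235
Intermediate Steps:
J(T) = -5 + T**3*(-22 + T) (J(T) = -5 + (T*T**2)*(T - 22) = -5 + T**3*(-22 + T))
v = 240 (v = 10*24 = 240)
J(-30) + v = (-5 + (-30)**4 - 22*(-30)**3) + 240 = (-5 + 810000 - 22*(-27000)) + 240 = (-5 + 810000 + 594000) + 240 = 1403995 + 240 = 1404235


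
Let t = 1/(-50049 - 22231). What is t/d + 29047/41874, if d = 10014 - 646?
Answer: 9834138356503/14176841340480 ≈ 0.69368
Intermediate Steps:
d = 9368
t = -1/72280 (t = 1/(-72280) = -1/72280 ≈ -1.3835e-5)
t/d + 29047/41874 = -1/72280/9368 + 29047/41874 = -1/72280*1/9368 + 29047*(1/41874) = -1/677119040 + 29047/41874 = 9834138356503/14176841340480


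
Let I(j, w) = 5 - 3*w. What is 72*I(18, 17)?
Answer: -3312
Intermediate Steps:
72*I(18, 17) = 72*(5 - 3*17) = 72*(5 - 51) = 72*(-46) = -3312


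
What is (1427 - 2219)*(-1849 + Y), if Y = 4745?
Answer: -2293632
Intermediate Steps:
(1427 - 2219)*(-1849 + Y) = (1427 - 2219)*(-1849 + 4745) = -792*2896 = -2293632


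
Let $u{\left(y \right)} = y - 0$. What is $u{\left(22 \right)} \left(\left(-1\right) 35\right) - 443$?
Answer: $-1213$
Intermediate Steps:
$u{\left(y \right)} = y$ ($u{\left(y \right)} = y + 0 = y$)
$u{\left(22 \right)} \left(\left(-1\right) 35\right) - 443 = 22 \left(\left(-1\right) 35\right) - 443 = 22 \left(-35\right) - 443 = -770 - 443 = -1213$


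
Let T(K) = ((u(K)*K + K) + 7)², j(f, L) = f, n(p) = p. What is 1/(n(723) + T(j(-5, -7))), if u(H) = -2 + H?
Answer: 1/2092 ≈ 0.00047801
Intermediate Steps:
T(K) = (7 + K + K*(-2 + K))² (T(K) = (((-2 + K)*K + K) + 7)² = ((K*(-2 + K) + K) + 7)² = ((K + K*(-2 + K)) + 7)² = (7 + K + K*(-2 + K))²)
1/(n(723) + T(j(-5, -7))) = 1/(723 + (7 + (-5)² - 1*(-5))²) = 1/(723 + (7 + 25 + 5)²) = 1/(723 + 37²) = 1/(723 + 1369) = 1/2092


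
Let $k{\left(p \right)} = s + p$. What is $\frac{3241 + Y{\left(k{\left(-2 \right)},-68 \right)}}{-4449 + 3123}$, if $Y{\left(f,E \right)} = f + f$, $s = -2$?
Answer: $- \frac{3233}{1326} \approx -2.4382$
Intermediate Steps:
$k{\left(p \right)} = -2 + p$
$Y{\left(f,E \right)} = 2 f$
$\frac{3241 + Y{\left(k{\left(-2 \right)},-68 \right)}}{-4449 + 3123} = \frac{3241 + 2 \left(-2 - 2\right)}{-4449 + 3123} = \frac{3241 + 2 \left(-4\right)}{-1326} = \left(3241 - 8\right) \left(- \frac{1}{1326}\right) = 3233 \left(- \frac{1}{1326}\right) = - \frac{3233}{1326}$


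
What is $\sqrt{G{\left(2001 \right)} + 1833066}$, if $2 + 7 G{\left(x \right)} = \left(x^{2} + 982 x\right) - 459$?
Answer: $4 \sqrt{167857} \approx 1638.8$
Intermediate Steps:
$G{\left(x \right)} = - \frac{461}{7} + \frac{x^{2}}{7} + \frac{982 x}{7}$ ($G{\left(x \right)} = - \frac{2}{7} + \frac{\left(x^{2} + 982 x\right) - 459}{7} = - \frac{2}{7} + \frac{-459 + x^{2} + 982 x}{7} = - \frac{2}{7} + \left(- \frac{459}{7} + \frac{x^{2}}{7} + \frac{982 x}{7}\right) = - \frac{461}{7} + \frac{x^{2}}{7} + \frac{982 x}{7}$)
$\sqrt{G{\left(2001 \right)} + 1833066} = \sqrt{\left(- \frac{461}{7} + \frac{2001^{2}}{7} + \frac{982}{7} \cdot 2001\right) + 1833066} = \sqrt{\left(- \frac{461}{7} + \frac{1}{7} \cdot 4004001 + \frac{1964982}{7}\right) + 1833066} = \sqrt{\left(- \frac{461}{7} + \frac{4004001}{7} + \frac{1964982}{7}\right) + 1833066} = \sqrt{852646 + 1833066} = \sqrt{2685712} = 4 \sqrt{167857}$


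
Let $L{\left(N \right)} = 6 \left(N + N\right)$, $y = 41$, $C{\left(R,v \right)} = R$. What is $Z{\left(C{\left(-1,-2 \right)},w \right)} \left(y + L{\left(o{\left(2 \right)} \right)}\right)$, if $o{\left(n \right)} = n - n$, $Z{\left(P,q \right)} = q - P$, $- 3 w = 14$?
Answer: $- \frac{451}{3} \approx -150.33$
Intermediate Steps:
$w = - \frac{14}{3}$ ($w = \left(- \frac{1}{3}\right) 14 = - \frac{14}{3} \approx -4.6667$)
$o{\left(n \right)} = 0$
$L{\left(N \right)} = 12 N$ ($L{\left(N \right)} = 6 \cdot 2 N = 12 N$)
$Z{\left(C{\left(-1,-2 \right)},w \right)} \left(y + L{\left(o{\left(2 \right)} \right)}\right) = \left(- \frac{14}{3} - -1\right) \left(41 + 12 \cdot 0\right) = \left(- \frac{14}{3} + 1\right) \left(41 + 0\right) = \left(- \frac{11}{3}\right) 41 = - \frac{451}{3}$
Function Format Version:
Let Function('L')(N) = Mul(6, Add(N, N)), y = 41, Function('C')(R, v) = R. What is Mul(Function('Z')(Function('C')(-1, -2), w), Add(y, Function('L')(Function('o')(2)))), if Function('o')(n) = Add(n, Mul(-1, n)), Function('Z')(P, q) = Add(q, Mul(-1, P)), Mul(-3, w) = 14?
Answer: Rational(-451, 3) ≈ -150.33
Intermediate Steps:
w = Rational(-14, 3) (w = Mul(Rational(-1, 3), 14) = Rational(-14, 3) ≈ -4.6667)
Function('o')(n) = 0
Function('L')(N) = Mul(12, N) (Function('L')(N) = Mul(6, Mul(2, N)) = Mul(12, N))
Mul(Function('Z')(Function('C')(-1, -2), w), Add(y, Function('L')(Function('o')(2)))) = Mul(Add(Rational(-14, 3), Mul(-1, -1)), Add(41, Mul(12, 0))) = Mul(Add(Rational(-14, 3), 1), Add(41, 0)) = Mul(Rational(-11, 3), 41) = Rational(-451, 3)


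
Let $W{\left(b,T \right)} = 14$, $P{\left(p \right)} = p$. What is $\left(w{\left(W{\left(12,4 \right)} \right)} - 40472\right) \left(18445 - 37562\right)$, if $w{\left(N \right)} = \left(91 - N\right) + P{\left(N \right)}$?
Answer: $771963577$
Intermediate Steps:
$w{\left(N \right)} = 91$ ($w{\left(N \right)} = \left(91 - N\right) + N = 91$)
$\left(w{\left(W{\left(12,4 \right)} \right)} - 40472\right) \left(18445 - 37562\right) = \left(91 - 40472\right) \left(18445 - 37562\right) = \left(-40381\right) \left(-19117\right) = 771963577$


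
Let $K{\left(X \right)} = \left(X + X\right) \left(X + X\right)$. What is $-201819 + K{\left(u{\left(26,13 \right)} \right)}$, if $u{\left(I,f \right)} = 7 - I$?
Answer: $-200375$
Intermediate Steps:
$K{\left(X \right)} = 4 X^{2}$ ($K{\left(X \right)} = 2 X 2 X = 4 X^{2}$)
$-201819 + K{\left(u{\left(26,13 \right)} \right)} = -201819 + 4 \left(7 - 26\right)^{2} = -201819 + 4 \left(-19\right)^{2} = -201819 + 4 \cdot 361 = -201819 + 1444 = -200375$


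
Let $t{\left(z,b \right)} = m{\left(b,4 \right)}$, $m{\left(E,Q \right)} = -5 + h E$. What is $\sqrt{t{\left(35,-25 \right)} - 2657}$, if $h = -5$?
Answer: $i \sqrt{2537} \approx 50.369 i$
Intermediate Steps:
$m{\left(E,Q \right)} = -5 - 5 E$
$t{\left(z,b \right)} = -5 - 5 b$
$\sqrt{t{\left(35,-25 \right)} - 2657} = \sqrt{\left(-5 - -125\right) - 2657} = \sqrt{\left(-5 + 125\right) - 2657} = \sqrt{120 - 2657} = \sqrt{-2537} = i \sqrt{2537}$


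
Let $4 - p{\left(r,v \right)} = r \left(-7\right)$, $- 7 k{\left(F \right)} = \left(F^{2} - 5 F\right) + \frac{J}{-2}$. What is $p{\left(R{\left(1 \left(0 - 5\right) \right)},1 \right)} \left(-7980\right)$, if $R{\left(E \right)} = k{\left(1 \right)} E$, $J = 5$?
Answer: $227430$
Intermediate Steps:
$k{\left(F \right)} = \frac{5}{14} - \frac{F^{2}}{7} + \frac{5 F}{7}$ ($k{\left(F \right)} = - \frac{\left(F^{2} - 5 F\right) + \frac{5}{-2}}{7} = - \frac{\left(F^{2} - 5 F\right) + 5 \left(- \frac{1}{2}\right)}{7} = - \frac{\left(F^{2} - 5 F\right) - \frac{5}{2}}{7} = - \frac{- \frac{5}{2} + F^{2} - 5 F}{7} = \frac{5}{14} - \frac{F^{2}}{7} + \frac{5 F}{7}$)
$R{\left(E \right)} = \frac{13 E}{14}$ ($R{\left(E \right)} = \left(\frac{5}{14} - \frac{1^{2}}{7} + \frac{5}{7} \cdot 1\right) E = \left(\frac{5}{14} - \frac{1}{7} + \frac{5}{7}\right) E = \frac{13 E}{14}$)
$p{\left(r,v \right)} = 4 + 7 r$ ($p{\left(r,v \right)} = 4 - r \left(-7\right) = 4 - - 7 r = 4 + 7 r$)
$p{\left(R{\left(1 \left(0 - 5\right) \right)},1 \right)} \left(-7980\right) = \left(4 + 7 \frac{13 \cdot 1 \left(0 - 5\right)}{14}\right) \left(-7980\right) = \left(4 + 7 \frac{13 \cdot 1 \left(-5\right)}{14}\right) \left(-7980\right) = \left(4 + 7 \cdot \frac{13}{14} \left(-5\right)\right) \left(-7980\right) = \left(4 + 7 \left(- \frac{65}{14}\right)\right) \left(-7980\right) = \left(4 - \frac{65}{2}\right) \left(-7980\right) = \left(- \frac{57}{2}\right) \left(-7980\right) = 227430$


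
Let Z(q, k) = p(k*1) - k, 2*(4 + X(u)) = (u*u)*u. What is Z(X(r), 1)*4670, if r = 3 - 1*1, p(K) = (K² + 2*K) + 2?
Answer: 18680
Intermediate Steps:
p(K) = 2 + K² + 2*K
r = 2 (r = 3 - 1 = 2)
X(u) = -4 + u³/2 (X(u) = -4 + ((u*u)*u)/2 = -4 + (u²*u)/2 = -4 + u³/2)
Z(q, k) = 2 + k + k² (Z(q, k) = (2 + (k*1)² + 2*(k*1)) - k = (2 + k² + 2*k) - k = 2 + k + k²)
Z(X(r), 1)*4670 = (2 + 1 + 1²)*4670 = (2 + 1 + 1)*4670 = 4*4670 = 18680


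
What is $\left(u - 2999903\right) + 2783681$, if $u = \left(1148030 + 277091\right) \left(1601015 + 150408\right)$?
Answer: $2495989480961$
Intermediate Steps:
$u = 2495989697183$ ($u = 1425121 \cdot 1751423 = 2495989697183$)
$\left(u - 2999903\right) + 2783681 = \left(2495989697183 - 2999903\right) + 2783681 = 2495986697280 + 2783681 = 2495989480961$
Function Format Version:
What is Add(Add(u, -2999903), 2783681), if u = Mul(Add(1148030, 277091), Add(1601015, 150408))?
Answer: 2495989480961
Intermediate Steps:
u = 2495989697183 (u = Mul(1425121, 1751423) = 2495989697183)
Add(Add(u, -2999903), 2783681) = Add(Add(2495989697183, -2999903), 2783681) = Add(2495986697280, 2783681) = 2495989480961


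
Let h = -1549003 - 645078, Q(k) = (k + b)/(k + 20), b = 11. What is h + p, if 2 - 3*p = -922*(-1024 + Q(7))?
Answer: -22577263/9 ≈ -2.5086e+6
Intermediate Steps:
Q(k) = (11 + k)/(20 + k) (Q(k) = (k + 11)/(k + 20) = (11 + k)/(20 + k))
p = -2830534/9 (p = 2/3 - (-922)*(-1024 + (11 + 7)/(20 + 7))/3 = 2/3 - (-922)*(-1024 + 18/27)/3 = 2/3 - (-922)*(-1024 + (1/27)*18)/3 = 2/3 - (-922)*(-1024 + 2/3)/3 = 2/3 - (-922)*(-3070)/(3*3) = 2/3 - 1/3*2830540/3 = 2/3 - 2830540/9 = -2830534/9 ≈ -3.1450e+5)
h = -2194081
h + p = -2194081 - 2830534/9 = -22577263/9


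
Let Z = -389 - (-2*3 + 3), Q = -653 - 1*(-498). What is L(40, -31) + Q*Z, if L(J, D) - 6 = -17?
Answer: 59819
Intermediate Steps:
L(J, D) = -11 (L(J, D) = 6 - 17 = -11)
Q = -155 (Q = -653 + 498 = -155)
Z = -386 (Z = -389 - (-6 + 3) = -389 - 1*(-3) = -389 + 3 = -386)
L(40, -31) + Q*Z = -11 - 155*(-386) = -11 + 59830 = 59819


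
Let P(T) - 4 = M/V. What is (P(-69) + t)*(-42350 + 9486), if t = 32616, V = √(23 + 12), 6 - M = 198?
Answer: -1072023680 + 6309888*√35/35 ≈ -1.0710e+9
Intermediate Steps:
M = -192 (M = 6 - 1*198 = 6 - 198 = -192)
V = √35 ≈ 5.9161
P(T) = 4 - 192*√35/35
(P(-69) + t)*(-42350 + 9486) = ((4 - 192*√35/35) + 32616)*(-42350 + 9486) = (32620 - 192*√35/35)*(-32864) = -1072023680 + 6309888*√35/35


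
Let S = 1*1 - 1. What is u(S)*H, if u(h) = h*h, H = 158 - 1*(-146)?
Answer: 0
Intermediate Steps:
H = 304 (H = 158 + 146 = 304)
S = 0 (S = 1 - 1 = 0)
u(h) = h²
u(S)*H = 0²*304 = 0*304 = 0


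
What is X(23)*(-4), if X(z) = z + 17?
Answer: -160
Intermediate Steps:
X(z) = 17 + z
X(23)*(-4) = (17 + 23)*(-4) = 40*(-4) = -160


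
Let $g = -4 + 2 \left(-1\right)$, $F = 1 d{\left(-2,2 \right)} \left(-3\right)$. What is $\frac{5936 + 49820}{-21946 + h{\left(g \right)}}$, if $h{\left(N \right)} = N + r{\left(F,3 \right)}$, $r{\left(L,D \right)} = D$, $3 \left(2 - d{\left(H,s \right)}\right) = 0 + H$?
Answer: $- \frac{55756}{21949} \approx -2.5403$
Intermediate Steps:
$d{\left(H,s \right)} = 2 - \frac{H}{3}$ ($d{\left(H,s \right)} = 2 - \frac{0 + H}{3} = 2 - \frac{H}{3}$)
$F = -8$ ($F = 1 \left(2 - - \frac{2}{3}\right) \left(-3\right) = 1 \left(2 + \frac{2}{3}\right) \left(-3\right) = 1 \cdot \frac{8}{3} \left(-3\right) = \frac{8}{3} \left(-3\right) = -8$)
$g = -6$ ($g = -4 - 2 = -6$)
$h{\left(N \right)} = 3 + N$ ($h{\left(N \right)} = N + 3 = 3 + N$)
$\frac{5936 + 49820}{-21946 + h{\left(g \right)}} = \frac{5936 + 49820}{-21946 + \left(3 - 6\right)} = \frac{55756}{-21946 - 3} = \frac{55756}{-21949} = 55756 \left(- \frac{1}{21949}\right) = - \frac{55756}{21949}$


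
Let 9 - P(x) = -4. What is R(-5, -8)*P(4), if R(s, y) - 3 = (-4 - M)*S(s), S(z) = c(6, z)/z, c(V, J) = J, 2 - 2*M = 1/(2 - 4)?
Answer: -117/4 ≈ -29.250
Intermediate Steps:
M = 5/4 (M = 1 - 1/(2*(2 - 4)) = 1 - ½/(-2) = 1 - ½*(-½) = 1 + ¼ = 5/4 ≈ 1.2500)
S(z) = 1 (S(z) = z/z = 1)
P(x) = 13 (P(x) = 9 - 1*(-4) = 9 + 4 = 13)
R(s, y) = -9/4 (R(s, y) = 3 + (-4 - 1*5/4)*1 = 3 + (-4 - 5/4)*1 = 3 - 21/4*1 = 3 - 21/4 = -9/4)
R(-5, -8)*P(4) = -9/4*13 = -117/4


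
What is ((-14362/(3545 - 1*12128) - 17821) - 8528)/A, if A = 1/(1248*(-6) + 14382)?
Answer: -519667663290/2861 ≈ -1.8164e+8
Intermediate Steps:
A = 1/6894 (A = 1/(-7488 + 14382) = 1/6894 ≈ 0.00014505)
((-14362/(3545 - 1*12128) - 17821) - 8528)/A = ((-14362/(3545 - 1*12128) - 17821) - 8528)/(1/6894) = ((-14362/(3545 - 12128) - 17821) - 8528)*6894 = ((-14362/(-8583) - 17821) - 8528)*6894 = ((-14362*(-1/8583) - 17821) - 8528)*6894 = ((14362/8583 - 17821) - 8528)*6894 = (-152943281/8583 - 8528)*6894 = -226139105/8583*6894 = -519667663290/2861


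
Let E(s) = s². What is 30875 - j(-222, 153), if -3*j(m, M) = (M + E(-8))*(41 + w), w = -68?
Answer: 28922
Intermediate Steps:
j(m, M) = 576 + 9*M (j(m, M) = -(M + (-8)²)*(41 - 68)/3 = -(M + 64)*(-27)/3 = -(64 + M)*(-27)/3 = -(-1728 - 27*M)/3 = 576 + 9*M)
30875 - j(-222, 153) = 30875 - (576 + 9*153) = 30875 - (576 + 1377) = 30875 - 1*1953 = 30875 - 1953 = 28922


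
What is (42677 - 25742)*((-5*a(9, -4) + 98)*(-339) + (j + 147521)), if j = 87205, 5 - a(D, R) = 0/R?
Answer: 3555994365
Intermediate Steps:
a(D, R) = 5 (a(D, R) = 5 - 0/R = 5 - 1*0 = 5 + 0 = 5)
(42677 - 25742)*((-5*a(9, -4) + 98)*(-339) + (j + 147521)) = (42677 - 25742)*((-5*5 + 98)*(-339) + (87205 + 147521)) = 16935*((-25 + 98)*(-339) + 234726) = 16935*(73*(-339) + 234726) = 16935*(-24747 + 234726) = 16935*209979 = 3555994365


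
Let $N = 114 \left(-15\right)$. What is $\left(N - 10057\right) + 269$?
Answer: $-11498$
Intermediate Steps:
$N = -1710$
$\left(N - 10057\right) + 269 = \left(-1710 - 10057\right) + 269 = -11767 + 269 = -11498$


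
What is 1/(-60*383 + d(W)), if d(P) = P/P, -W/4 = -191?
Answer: -1/22979 ≈ -4.3518e-5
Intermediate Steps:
W = 764 (W = -4*(-191) = 764)
d(P) = 1
1/(-60*383 + d(W)) = 1/(-60*383 + 1) = 1/(-22980 + 1) = 1/(-22979) = -1/22979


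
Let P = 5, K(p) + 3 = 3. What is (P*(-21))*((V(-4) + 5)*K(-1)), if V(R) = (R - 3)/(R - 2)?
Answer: 0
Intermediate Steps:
V(R) = (-3 + R)/(-2 + R)
K(p) = 0 (K(p) = -3 + 3 = 0)
(P*(-21))*((V(-4) + 5)*K(-1)) = (5*(-21))*(((-3 - 4)/(-2 - 4) + 5)*0) = -105*(-7/(-6) + 5)*0 = -105*(-1/6*(-7) + 5)*0 = -105*(7/6 + 5)*0 = -1295*0/2 = -105*0 = 0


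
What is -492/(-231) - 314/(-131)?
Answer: 45662/10087 ≈ 4.5268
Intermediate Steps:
-492/(-231) - 314/(-131) = -492*(-1/231) - 314*(-1/131) = 164/77 + 314/131 = 45662/10087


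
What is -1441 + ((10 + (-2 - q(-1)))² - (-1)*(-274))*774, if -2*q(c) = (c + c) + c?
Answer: -361631/2 ≈ -1.8082e+5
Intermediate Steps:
q(c) = -3*c/2 (q(c) = -((c + c) + c)/2 = -(2*c + c)/2 = -3*c/2)
-1441 + ((10 + (-2 - q(-1)))² - (-1)*(-274))*774 = -1441 + ((10 + (-2 - (-3)*(-1)/2))² - (-1)*(-274))*774 = -1441 + ((10 + (-2 - 1*3/2))² - 1*274)*774 = -1441 + ((10 + (-2 - 3/2))² - 274)*774 = -1441 + ((10 - 7/2)² - 274)*774 = -1441 + ((13/2)² - 274)*774 = -1441 + (169/4 - 274)*774 = -1441 - 927/4*774 = -1441 - 358749/2 = -361631/2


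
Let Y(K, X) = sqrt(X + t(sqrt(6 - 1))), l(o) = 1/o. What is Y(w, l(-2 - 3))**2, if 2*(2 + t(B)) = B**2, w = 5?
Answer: 3/10 ≈ 0.30000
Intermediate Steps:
t(B) = -2 + B**2/2
Y(K, X) = sqrt(1/2 + X) (Y(K, X) = sqrt(X + (-2 + (sqrt(6 - 1))**2/2)) = sqrt(X + (-2 + (sqrt(5))**2/2)) = sqrt(X + (-2 + (1/2)*5)) = sqrt(X + (-2 + 5/2)) = sqrt(X + 1/2) = sqrt(1/2 + X))
Y(w, l(-2 - 3))**2 = (sqrt(2 + 4/(-2 - 3))/2)**2 = (sqrt(2 + 4/(-5))/2)**2 = (sqrt(2 + 4*(-1/5))/2)**2 = (sqrt(2 - 4/5)/2)**2 = (sqrt(6/5)/2)**2 = ((sqrt(30)/5)/2)**2 = (sqrt(30)/10)**2 = 3/10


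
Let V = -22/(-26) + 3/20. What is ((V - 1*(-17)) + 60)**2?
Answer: 411237841/67600 ≈ 6083.4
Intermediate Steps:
V = 259/260 (V = -22*(-1/26) + 3*(1/20) = 11/13 + 3/20 = 259/260 ≈ 0.99615)
((V - 1*(-17)) + 60)**2 = ((259/260 - 1*(-17)) + 60)**2 = ((259/260 + 17) + 60)**2 = (4679/260 + 60)**2 = (20279/260)**2 = 411237841/67600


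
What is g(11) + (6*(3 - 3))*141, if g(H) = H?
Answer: 11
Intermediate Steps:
g(11) + (6*(3 - 3))*141 = 11 + (6*(3 - 3))*141 = 11 + (6*0)*141 = 11 + 0*141 = 11 + 0 = 11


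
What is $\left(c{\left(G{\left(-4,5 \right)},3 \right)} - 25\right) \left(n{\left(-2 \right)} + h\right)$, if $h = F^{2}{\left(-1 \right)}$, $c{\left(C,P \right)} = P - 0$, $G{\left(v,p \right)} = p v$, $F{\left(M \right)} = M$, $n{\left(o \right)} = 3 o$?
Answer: $110$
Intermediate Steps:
$c{\left(C,P \right)} = P$ ($c{\left(C,P \right)} = P + 0 = P$)
$h = 1$ ($h = \left(-1\right)^{2} = 1$)
$\left(c{\left(G{\left(-4,5 \right)},3 \right)} - 25\right) \left(n{\left(-2 \right)} + h\right) = \left(3 - 25\right) \left(3 \left(-2\right) + 1\right) = \left(3 - 25\right) \left(-6 + 1\right) = \left(-22\right) \left(-5\right) = 110$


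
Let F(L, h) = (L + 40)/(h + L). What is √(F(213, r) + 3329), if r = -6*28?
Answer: √750290/15 ≈ 57.746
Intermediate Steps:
r = -168
F(L, h) = (40 + L)/(L + h)
√(F(213, r) + 3329) = √((40 + 213)/(213 - 168) + 3329) = √(253/45 + 3329) = √(150058/45) = √750290/15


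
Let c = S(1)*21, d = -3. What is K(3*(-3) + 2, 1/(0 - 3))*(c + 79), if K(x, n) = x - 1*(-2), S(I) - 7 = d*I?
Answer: -815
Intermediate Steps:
S(I) = 7 - 3*I
c = 84 (c = (7 - 3*1)*21 = (7 - 3)*21 = 4*21 = 84)
K(x, n) = 2 + x (K(x, n) = x + 2 = 2 + x)
K(3*(-3) + 2, 1/(0 - 3))*(c + 79) = (2 + (3*(-3) + 2))*(84 + 79) = (2 + (-9 + 2))*163 = (2 - 7)*163 = -5*163 = -815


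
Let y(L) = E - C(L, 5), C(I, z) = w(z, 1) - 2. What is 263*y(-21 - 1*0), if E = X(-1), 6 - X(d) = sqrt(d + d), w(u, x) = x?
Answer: 1841 - 263*I*sqrt(2) ≈ 1841.0 - 371.94*I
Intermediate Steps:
C(I, z) = -1 (C(I, z) = 1 - 2 = -1)
X(d) = 6 - sqrt(2)*sqrt(d) (X(d) = 6 - sqrt(d + d) = 6 - sqrt(2*d) = 6 - sqrt(2)*sqrt(d))
E = 6 - I*sqrt(2) (E = 6 - sqrt(2)*sqrt(-1) = 6 - sqrt(2)*I = 6 - I*sqrt(2) ≈ 6.0 - 1.4142*I)
y(L) = 7 - I*sqrt(2) (y(L) = (6 - I*sqrt(2)) - 1*(-1) = (6 - I*sqrt(2)) + 1 = 7 - I*sqrt(2))
263*y(-21 - 1*0) = 263*(7 - I*sqrt(2)) = 1841 - 263*I*sqrt(2)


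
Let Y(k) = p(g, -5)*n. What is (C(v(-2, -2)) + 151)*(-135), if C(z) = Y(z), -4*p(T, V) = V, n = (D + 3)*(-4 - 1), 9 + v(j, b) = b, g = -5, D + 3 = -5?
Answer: -98415/4 ≈ -24604.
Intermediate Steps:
D = -8 (D = -3 - 5 = -8)
v(j, b) = -9 + b
n = 25 (n = (-8 + 3)*(-4 - 1) = -5*(-5) = 25)
p(T, V) = -V/4
Y(k) = 125/4 (Y(k) = -¼*(-5)*25 = (5/4)*25 = 125/4)
C(z) = 125/4
(C(v(-2, -2)) + 151)*(-135) = (125/4 + 151)*(-135) = (729/4)*(-135) = -98415/4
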